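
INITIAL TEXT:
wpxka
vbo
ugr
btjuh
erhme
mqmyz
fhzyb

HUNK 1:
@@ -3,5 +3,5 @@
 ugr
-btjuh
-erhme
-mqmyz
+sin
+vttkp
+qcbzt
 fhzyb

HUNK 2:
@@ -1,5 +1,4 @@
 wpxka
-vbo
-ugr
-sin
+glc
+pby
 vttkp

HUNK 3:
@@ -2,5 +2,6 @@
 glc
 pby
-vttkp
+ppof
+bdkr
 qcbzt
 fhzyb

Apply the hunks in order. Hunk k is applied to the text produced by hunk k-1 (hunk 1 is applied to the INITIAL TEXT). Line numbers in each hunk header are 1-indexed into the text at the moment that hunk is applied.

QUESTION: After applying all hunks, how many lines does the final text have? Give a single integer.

Hunk 1: at line 3 remove [btjuh,erhme,mqmyz] add [sin,vttkp,qcbzt] -> 7 lines: wpxka vbo ugr sin vttkp qcbzt fhzyb
Hunk 2: at line 1 remove [vbo,ugr,sin] add [glc,pby] -> 6 lines: wpxka glc pby vttkp qcbzt fhzyb
Hunk 3: at line 2 remove [vttkp] add [ppof,bdkr] -> 7 lines: wpxka glc pby ppof bdkr qcbzt fhzyb
Final line count: 7

Answer: 7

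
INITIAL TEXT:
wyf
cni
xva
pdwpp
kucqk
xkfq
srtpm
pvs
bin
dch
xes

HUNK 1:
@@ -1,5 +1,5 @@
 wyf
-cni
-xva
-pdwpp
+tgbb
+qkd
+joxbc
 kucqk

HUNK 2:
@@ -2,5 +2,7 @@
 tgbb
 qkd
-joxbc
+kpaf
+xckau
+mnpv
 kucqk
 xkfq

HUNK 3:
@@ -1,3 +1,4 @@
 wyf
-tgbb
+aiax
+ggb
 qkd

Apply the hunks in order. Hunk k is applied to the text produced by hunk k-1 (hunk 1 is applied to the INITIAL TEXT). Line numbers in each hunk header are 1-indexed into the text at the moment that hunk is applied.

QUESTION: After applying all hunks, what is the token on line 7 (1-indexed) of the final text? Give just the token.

Answer: mnpv

Derivation:
Hunk 1: at line 1 remove [cni,xva,pdwpp] add [tgbb,qkd,joxbc] -> 11 lines: wyf tgbb qkd joxbc kucqk xkfq srtpm pvs bin dch xes
Hunk 2: at line 2 remove [joxbc] add [kpaf,xckau,mnpv] -> 13 lines: wyf tgbb qkd kpaf xckau mnpv kucqk xkfq srtpm pvs bin dch xes
Hunk 3: at line 1 remove [tgbb] add [aiax,ggb] -> 14 lines: wyf aiax ggb qkd kpaf xckau mnpv kucqk xkfq srtpm pvs bin dch xes
Final line 7: mnpv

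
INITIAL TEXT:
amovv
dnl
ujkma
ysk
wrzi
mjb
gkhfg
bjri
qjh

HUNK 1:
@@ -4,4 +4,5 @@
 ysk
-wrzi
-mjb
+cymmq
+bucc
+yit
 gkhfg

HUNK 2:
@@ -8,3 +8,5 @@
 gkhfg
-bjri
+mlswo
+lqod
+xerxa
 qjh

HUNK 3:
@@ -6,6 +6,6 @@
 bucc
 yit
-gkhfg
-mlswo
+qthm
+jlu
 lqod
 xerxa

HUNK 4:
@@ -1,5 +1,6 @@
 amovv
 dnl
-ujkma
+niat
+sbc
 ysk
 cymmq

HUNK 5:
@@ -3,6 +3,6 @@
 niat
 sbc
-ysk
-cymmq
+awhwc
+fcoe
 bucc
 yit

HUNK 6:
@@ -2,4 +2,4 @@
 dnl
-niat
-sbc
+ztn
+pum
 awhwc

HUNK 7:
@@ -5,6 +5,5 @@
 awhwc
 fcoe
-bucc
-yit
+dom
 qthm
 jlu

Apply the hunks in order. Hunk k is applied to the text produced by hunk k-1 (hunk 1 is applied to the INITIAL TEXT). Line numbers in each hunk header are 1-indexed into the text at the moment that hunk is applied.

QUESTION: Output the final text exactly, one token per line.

Hunk 1: at line 4 remove [wrzi,mjb] add [cymmq,bucc,yit] -> 10 lines: amovv dnl ujkma ysk cymmq bucc yit gkhfg bjri qjh
Hunk 2: at line 8 remove [bjri] add [mlswo,lqod,xerxa] -> 12 lines: amovv dnl ujkma ysk cymmq bucc yit gkhfg mlswo lqod xerxa qjh
Hunk 3: at line 6 remove [gkhfg,mlswo] add [qthm,jlu] -> 12 lines: amovv dnl ujkma ysk cymmq bucc yit qthm jlu lqod xerxa qjh
Hunk 4: at line 1 remove [ujkma] add [niat,sbc] -> 13 lines: amovv dnl niat sbc ysk cymmq bucc yit qthm jlu lqod xerxa qjh
Hunk 5: at line 3 remove [ysk,cymmq] add [awhwc,fcoe] -> 13 lines: amovv dnl niat sbc awhwc fcoe bucc yit qthm jlu lqod xerxa qjh
Hunk 6: at line 2 remove [niat,sbc] add [ztn,pum] -> 13 lines: amovv dnl ztn pum awhwc fcoe bucc yit qthm jlu lqod xerxa qjh
Hunk 7: at line 5 remove [bucc,yit] add [dom] -> 12 lines: amovv dnl ztn pum awhwc fcoe dom qthm jlu lqod xerxa qjh

Answer: amovv
dnl
ztn
pum
awhwc
fcoe
dom
qthm
jlu
lqod
xerxa
qjh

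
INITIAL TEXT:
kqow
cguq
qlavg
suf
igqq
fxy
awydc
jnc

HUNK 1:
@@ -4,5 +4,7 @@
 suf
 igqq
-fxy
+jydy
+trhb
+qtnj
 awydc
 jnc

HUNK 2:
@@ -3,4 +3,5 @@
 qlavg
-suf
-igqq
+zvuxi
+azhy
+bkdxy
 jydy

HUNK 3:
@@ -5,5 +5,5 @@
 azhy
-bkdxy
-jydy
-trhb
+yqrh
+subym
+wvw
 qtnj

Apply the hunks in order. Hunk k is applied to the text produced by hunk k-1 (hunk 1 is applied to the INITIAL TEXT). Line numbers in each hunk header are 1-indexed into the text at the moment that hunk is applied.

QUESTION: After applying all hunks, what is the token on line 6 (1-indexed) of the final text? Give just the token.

Answer: yqrh

Derivation:
Hunk 1: at line 4 remove [fxy] add [jydy,trhb,qtnj] -> 10 lines: kqow cguq qlavg suf igqq jydy trhb qtnj awydc jnc
Hunk 2: at line 3 remove [suf,igqq] add [zvuxi,azhy,bkdxy] -> 11 lines: kqow cguq qlavg zvuxi azhy bkdxy jydy trhb qtnj awydc jnc
Hunk 3: at line 5 remove [bkdxy,jydy,trhb] add [yqrh,subym,wvw] -> 11 lines: kqow cguq qlavg zvuxi azhy yqrh subym wvw qtnj awydc jnc
Final line 6: yqrh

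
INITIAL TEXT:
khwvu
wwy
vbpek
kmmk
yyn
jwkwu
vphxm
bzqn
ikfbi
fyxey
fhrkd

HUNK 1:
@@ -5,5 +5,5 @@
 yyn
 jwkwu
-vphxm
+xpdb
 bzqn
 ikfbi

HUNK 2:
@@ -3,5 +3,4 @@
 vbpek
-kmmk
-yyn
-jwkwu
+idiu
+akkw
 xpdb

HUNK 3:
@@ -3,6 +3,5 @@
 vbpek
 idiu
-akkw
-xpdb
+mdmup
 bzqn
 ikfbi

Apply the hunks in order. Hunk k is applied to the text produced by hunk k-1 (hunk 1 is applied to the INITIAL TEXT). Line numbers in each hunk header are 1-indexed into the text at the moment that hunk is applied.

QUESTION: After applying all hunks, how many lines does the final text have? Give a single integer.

Answer: 9

Derivation:
Hunk 1: at line 5 remove [vphxm] add [xpdb] -> 11 lines: khwvu wwy vbpek kmmk yyn jwkwu xpdb bzqn ikfbi fyxey fhrkd
Hunk 2: at line 3 remove [kmmk,yyn,jwkwu] add [idiu,akkw] -> 10 lines: khwvu wwy vbpek idiu akkw xpdb bzqn ikfbi fyxey fhrkd
Hunk 3: at line 3 remove [akkw,xpdb] add [mdmup] -> 9 lines: khwvu wwy vbpek idiu mdmup bzqn ikfbi fyxey fhrkd
Final line count: 9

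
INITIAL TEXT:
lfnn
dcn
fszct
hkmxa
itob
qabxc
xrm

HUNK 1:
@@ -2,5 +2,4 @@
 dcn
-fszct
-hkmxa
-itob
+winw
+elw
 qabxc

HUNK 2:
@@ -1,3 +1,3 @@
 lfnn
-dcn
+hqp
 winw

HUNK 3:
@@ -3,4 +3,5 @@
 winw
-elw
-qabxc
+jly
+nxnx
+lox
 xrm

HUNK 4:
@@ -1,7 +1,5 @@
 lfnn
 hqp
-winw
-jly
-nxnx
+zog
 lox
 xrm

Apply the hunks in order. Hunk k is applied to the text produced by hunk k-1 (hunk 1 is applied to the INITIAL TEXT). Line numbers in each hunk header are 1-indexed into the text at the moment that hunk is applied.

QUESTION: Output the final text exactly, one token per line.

Hunk 1: at line 2 remove [fszct,hkmxa,itob] add [winw,elw] -> 6 lines: lfnn dcn winw elw qabxc xrm
Hunk 2: at line 1 remove [dcn] add [hqp] -> 6 lines: lfnn hqp winw elw qabxc xrm
Hunk 3: at line 3 remove [elw,qabxc] add [jly,nxnx,lox] -> 7 lines: lfnn hqp winw jly nxnx lox xrm
Hunk 4: at line 1 remove [winw,jly,nxnx] add [zog] -> 5 lines: lfnn hqp zog lox xrm

Answer: lfnn
hqp
zog
lox
xrm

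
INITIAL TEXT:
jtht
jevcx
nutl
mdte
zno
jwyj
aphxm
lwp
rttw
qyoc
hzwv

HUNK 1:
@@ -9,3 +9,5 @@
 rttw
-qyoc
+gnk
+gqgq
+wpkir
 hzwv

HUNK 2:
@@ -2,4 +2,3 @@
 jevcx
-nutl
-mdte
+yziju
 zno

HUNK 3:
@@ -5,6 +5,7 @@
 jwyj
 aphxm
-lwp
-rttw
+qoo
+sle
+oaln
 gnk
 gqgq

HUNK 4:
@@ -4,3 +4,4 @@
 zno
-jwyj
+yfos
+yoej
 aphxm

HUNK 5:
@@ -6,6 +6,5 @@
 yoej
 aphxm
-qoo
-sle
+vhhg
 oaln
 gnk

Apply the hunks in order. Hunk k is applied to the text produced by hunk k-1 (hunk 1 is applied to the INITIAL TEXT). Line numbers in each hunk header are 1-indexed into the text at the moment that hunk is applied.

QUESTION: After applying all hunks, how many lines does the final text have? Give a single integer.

Answer: 13

Derivation:
Hunk 1: at line 9 remove [qyoc] add [gnk,gqgq,wpkir] -> 13 lines: jtht jevcx nutl mdte zno jwyj aphxm lwp rttw gnk gqgq wpkir hzwv
Hunk 2: at line 2 remove [nutl,mdte] add [yziju] -> 12 lines: jtht jevcx yziju zno jwyj aphxm lwp rttw gnk gqgq wpkir hzwv
Hunk 3: at line 5 remove [lwp,rttw] add [qoo,sle,oaln] -> 13 lines: jtht jevcx yziju zno jwyj aphxm qoo sle oaln gnk gqgq wpkir hzwv
Hunk 4: at line 4 remove [jwyj] add [yfos,yoej] -> 14 lines: jtht jevcx yziju zno yfos yoej aphxm qoo sle oaln gnk gqgq wpkir hzwv
Hunk 5: at line 6 remove [qoo,sle] add [vhhg] -> 13 lines: jtht jevcx yziju zno yfos yoej aphxm vhhg oaln gnk gqgq wpkir hzwv
Final line count: 13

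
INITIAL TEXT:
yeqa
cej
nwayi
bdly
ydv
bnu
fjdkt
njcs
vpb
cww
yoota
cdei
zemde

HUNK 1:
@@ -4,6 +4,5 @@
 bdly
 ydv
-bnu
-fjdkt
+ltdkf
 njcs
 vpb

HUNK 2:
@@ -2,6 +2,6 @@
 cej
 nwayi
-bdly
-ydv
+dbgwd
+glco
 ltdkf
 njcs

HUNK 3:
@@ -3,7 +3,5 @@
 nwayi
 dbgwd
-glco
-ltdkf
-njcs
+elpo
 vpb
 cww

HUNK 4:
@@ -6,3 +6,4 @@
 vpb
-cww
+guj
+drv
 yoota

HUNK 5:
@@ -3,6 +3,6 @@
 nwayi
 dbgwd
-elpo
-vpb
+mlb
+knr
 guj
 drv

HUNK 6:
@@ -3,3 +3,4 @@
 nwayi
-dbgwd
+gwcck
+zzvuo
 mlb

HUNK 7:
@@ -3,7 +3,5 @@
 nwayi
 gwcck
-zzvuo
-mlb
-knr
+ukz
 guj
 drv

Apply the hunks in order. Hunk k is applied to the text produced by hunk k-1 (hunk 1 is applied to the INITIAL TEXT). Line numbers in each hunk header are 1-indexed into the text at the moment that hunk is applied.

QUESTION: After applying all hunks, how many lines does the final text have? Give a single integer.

Answer: 10

Derivation:
Hunk 1: at line 4 remove [bnu,fjdkt] add [ltdkf] -> 12 lines: yeqa cej nwayi bdly ydv ltdkf njcs vpb cww yoota cdei zemde
Hunk 2: at line 2 remove [bdly,ydv] add [dbgwd,glco] -> 12 lines: yeqa cej nwayi dbgwd glco ltdkf njcs vpb cww yoota cdei zemde
Hunk 3: at line 3 remove [glco,ltdkf,njcs] add [elpo] -> 10 lines: yeqa cej nwayi dbgwd elpo vpb cww yoota cdei zemde
Hunk 4: at line 6 remove [cww] add [guj,drv] -> 11 lines: yeqa cej nwayi dbgwd elpo vpb guj drv yoota cdei zemde
Hunk 5: at line 3 remove [elpo,vpb] add [mlb,knr] -> 11 lines: yeqa cej nwayi dbgwd mlb knr guj drv yoota cdei zemde
Hunk 6: at line 3 remove [dbgwd] add [gwcck,zzvuo] -> 12 lines: yeqa cej nwayi gwcck zzvuo mlb knr guj drv yoota cdei zemde
Hunk 7: at line 3 remove [zzvuo,mlb,knr] add [ukz] -> 10 lines: yeqa cej nwayi gwcck ukz guj drv yoota cdei zemde
Final line count: 10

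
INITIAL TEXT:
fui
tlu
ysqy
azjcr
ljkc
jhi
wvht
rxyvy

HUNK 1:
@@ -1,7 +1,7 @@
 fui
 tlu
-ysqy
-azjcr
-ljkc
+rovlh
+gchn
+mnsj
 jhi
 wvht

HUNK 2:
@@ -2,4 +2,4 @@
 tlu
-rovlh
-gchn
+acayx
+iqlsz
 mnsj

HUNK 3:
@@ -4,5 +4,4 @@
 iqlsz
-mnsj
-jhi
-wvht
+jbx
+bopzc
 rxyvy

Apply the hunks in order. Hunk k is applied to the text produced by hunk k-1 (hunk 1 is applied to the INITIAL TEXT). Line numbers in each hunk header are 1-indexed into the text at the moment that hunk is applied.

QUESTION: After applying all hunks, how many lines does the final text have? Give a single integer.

Hunk 1: at line 1 remove [ysqy,azjcr,ljkc] add [rovlh,gchn,mnsj] -> 8 lines: fui tlu rovlh gchn mnsj jhi wvht rxyvy
Hunk 2: at line 2 remove [rovlh,gchn] add [acayx,iqlsz] -> 8 lines: fui tlu acayx iqlsz mnsj jhi wvht rxyvy
Hunk 3: at line 4 remove [mnsj,jhi,wvht] add [jbx,bopzc] -> 7 lines: fui tlu acayx iqlsz jbx bopzc rxyvy
Final line count: 7

Answer: 7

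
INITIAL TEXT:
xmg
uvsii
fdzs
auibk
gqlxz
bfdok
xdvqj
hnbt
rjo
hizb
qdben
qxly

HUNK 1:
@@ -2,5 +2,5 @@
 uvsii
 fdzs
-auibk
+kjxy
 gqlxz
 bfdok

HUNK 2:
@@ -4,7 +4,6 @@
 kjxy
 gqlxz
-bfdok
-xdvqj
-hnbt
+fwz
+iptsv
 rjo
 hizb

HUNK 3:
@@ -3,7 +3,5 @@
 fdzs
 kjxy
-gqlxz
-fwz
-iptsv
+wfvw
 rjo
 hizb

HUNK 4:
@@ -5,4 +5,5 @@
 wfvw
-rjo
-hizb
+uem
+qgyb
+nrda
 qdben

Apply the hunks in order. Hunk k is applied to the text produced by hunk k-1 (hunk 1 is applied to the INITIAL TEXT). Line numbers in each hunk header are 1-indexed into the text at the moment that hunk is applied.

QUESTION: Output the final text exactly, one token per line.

Hunk 1: at line 2 remove [auibk] add [kjxy] -> 12 lines: xmg uvsii fdzs kjxy gqlxz bfdok xdvqj hnbt rjo hizb qdben qxly
Hunk 2: at line 4 remove [bfdok,xdvqj,hnbt] add [fwz,iptsv] -> 11 lines: xmg uvsii fdzs kjxy gqlxz fwz iptsv rjo hizb qdben qxly
Hunk 3: at line 3 remove [gqlxz,fwz,iptsv] add [wfvw] -> 9 lines: xmg uvsii fdzs kjxy wfvw rjo hizb qdben qxly
Hunk 4: at line 5 remove [rjo,hizb] add [uem,qgyb,nrda] -> 10 lines: xmg uvsii fdzs kjxy wfvw uem qgyb nrda qdben qxly

Answer: xmg
uvsii
fdzs
kjxy
wfvw
uem
qgyb
nrda
qdben
qxly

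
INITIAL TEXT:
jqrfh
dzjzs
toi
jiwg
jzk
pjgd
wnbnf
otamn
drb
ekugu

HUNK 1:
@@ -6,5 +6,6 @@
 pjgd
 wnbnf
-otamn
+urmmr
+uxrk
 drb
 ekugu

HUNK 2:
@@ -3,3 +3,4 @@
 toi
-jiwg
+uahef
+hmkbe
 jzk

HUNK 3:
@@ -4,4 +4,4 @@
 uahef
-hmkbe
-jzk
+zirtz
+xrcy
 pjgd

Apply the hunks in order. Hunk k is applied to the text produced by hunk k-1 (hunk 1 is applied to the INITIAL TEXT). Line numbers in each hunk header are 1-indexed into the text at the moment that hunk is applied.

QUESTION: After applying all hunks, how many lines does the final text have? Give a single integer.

Hunk 1: at line 6 remove [otamn] add [urmmr,uxrk] -> 11 lines: jqrfh dzjzs toi jiwg jzk pjgd wnbnf urmmr uxrk drb ekugu
Hunk 2: at line 3 remove [jiwg] add [uahef,hmkbe] -> 12 lines: jqrfh dzjzs toi uahef hmkbe jzk pjgd wnbnf urmmr uxrk drb ekugu
Hunk 3: at line 4 remove [hmkbe,jzk] add [zirtz,xrcy] -> 12 lines: jqrfh dzjzs toi uahef zirtz xrcy pjgd wnbnf urmmr uxrk drb ekugu
Final line count: 12

Answer: 12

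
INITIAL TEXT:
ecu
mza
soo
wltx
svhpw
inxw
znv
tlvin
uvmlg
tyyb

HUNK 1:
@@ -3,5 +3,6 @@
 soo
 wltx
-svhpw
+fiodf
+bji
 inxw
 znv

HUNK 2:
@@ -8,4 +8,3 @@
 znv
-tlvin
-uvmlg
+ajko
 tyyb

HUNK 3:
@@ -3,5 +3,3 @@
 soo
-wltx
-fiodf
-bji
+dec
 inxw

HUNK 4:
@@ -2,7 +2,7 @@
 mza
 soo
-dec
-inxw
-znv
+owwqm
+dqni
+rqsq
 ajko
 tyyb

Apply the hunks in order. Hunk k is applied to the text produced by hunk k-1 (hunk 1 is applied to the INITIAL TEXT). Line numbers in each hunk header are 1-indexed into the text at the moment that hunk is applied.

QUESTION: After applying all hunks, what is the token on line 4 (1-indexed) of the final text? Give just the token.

Hunk 1: at line 3 remove [svhpw] add [fiodf,bji] -> 11 lines: ecu mza soo wltx fiodf bji inxw znv tlvin uvmlg tyyb
Hunk 2: at line 8 remove [tlvin,uvmlg] add [ajko] -> 10 lines: ecu mza soo wltx fiodf bji inxw znv ajko tyyb
Hunk 3: at line 3 remove [wltx,fiodf,bji] add [dec] -> 8 lines: ecu mza soo dec inxw znv ajko tyyb
Hunk 4: at line 2 remove [dec,inxw,znv] add [owwqm,dqni,rqsq] -> 8 lines: ecu mza soo owwqm dqni rqsq ajko tyyb
Final line 4: owwqm

Answer: owwqm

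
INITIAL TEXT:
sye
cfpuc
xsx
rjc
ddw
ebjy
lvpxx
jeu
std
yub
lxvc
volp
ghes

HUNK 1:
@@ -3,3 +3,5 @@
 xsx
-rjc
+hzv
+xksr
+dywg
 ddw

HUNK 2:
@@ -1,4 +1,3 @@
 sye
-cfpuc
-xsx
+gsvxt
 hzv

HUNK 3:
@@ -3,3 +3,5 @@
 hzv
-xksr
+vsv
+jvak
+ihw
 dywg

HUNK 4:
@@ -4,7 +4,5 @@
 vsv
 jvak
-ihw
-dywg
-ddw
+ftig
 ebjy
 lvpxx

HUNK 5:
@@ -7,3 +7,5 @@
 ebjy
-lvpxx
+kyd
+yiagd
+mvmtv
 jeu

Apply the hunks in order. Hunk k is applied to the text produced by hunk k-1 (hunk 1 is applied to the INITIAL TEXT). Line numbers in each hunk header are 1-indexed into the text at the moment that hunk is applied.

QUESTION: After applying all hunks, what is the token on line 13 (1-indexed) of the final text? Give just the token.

Hunk 1: at line 3 remove [rjc] add [hzv,xksr,dywg] -> 15 lines: sye cfpuc xsx hzv xksr dywg ddw ebjy lvpxx jeu std yub lxvc volp ghes
Hunk 2: at line 1 remove [cfpuc,xsx] add [gsvxt] -> 14 lines: sye gsvxt hzv xksr dywg ddw ebjy lvpxx jeu std yub lxvc volp ghes
Hunk 3: at line 3 remove [xksr] add [vsv,jvak,ihw] -> 16 lines: sye gsvxt hzv vsv jvak ihw dywg ddw ebjy lvpxx jeu std yub lxvc volp ghes
Hunk 4: at line 4 remove [ihw,dywg,ddw] add [ftig] -> 14 lines: sye gsvxt hzv vsv jvak ftig ebjy lvpxx jeu std yub lxvc volp ghes
Hunk 5: at line 7 remove [lvpxx] add [kyd,yiagd,mvmtv] -> 16 lines: sye gsvxt hzv vsv jvak ftig ebjy kyd yiagd mvmtv jeu std yub lxvc volp ghes
Final line 13: yub

Answer: yub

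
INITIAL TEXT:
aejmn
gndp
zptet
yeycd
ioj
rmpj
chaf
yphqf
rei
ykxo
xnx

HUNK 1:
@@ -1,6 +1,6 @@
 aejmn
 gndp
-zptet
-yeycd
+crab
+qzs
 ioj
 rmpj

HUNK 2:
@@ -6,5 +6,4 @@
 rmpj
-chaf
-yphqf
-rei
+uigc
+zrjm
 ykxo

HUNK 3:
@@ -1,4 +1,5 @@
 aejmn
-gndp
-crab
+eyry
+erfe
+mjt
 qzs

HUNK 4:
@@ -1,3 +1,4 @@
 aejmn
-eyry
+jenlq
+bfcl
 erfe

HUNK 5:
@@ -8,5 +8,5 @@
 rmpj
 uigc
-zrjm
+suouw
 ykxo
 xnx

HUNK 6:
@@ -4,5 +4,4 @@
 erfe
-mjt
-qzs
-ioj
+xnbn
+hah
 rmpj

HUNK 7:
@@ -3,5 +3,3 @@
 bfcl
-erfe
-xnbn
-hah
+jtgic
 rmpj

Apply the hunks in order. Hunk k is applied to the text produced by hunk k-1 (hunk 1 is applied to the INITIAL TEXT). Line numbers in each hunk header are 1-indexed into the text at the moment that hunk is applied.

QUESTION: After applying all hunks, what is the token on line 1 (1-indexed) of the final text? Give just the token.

Hunk 1: at line 1 remove [zptet,yeycd] add [crab,qzs] -> 11 lines: aejmn gndp crab qzs ioj rmpj chaf yphqf rei ykxo xnx
Hunk 2: at line 6 remove [chaf,yphqf,rei] add [uigc,zrjm] -> 10 lines: aejmn gndp crab qzs ioj rmpj uigc zrjm ykxo xnx
Hunk 3: at line 1 remove [gndp,crab] add [eyry,erfe,mjt] -> 11 lines: aejmn eyry erfe mjt qzs ioj rmpj uigc zrjm ykxo xnx
Hunk 4: at line 1 remove [eyry] add [jenlq,bfcl] -> 12 lines: aejmn jenlq bfcl erfe mjt qzs ioj rmpj uigc zrjm ykxo xnx
Hunk 5: at line 8 remove [zrjm] add [suouw] -> 12 lines: aejmn jenlq bfcl erfe mjt qzs ioj rmpj uigc suouw ykxo xnx
Hunk 6: at line 4 remove [mjt,qzs,ioj] add [xnbn,hah] -> 11 lines: aejmn jenlq bfcl erfe xnbn hah rmpj uigc suouw ykxo xnx
Hunk 7: at line 3 remove [erfe,xnbn,hah] add [jtgic] -> 9 lines: aejmn jenlq bfcl jtgic rmpj uigc suouw ykxo xnx
Final line 1: aejmn

Answer: aejmn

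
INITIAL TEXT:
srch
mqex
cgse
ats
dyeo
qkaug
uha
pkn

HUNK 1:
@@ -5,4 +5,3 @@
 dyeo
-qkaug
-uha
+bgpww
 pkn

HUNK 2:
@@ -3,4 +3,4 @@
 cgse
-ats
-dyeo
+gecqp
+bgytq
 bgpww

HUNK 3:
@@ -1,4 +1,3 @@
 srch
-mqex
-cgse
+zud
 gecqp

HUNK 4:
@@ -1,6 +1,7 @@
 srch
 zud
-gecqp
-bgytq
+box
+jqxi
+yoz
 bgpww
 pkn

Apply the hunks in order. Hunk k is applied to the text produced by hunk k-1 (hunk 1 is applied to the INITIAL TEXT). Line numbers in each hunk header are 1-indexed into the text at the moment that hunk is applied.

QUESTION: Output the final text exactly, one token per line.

Answer: srch
zud
box
jqxi
yoz
bgpww
pkn

Derivation:
Hunk 1: at line 5 remove [qkaug,uha] add [bgpww] -> 7 lines: srch mqex cgse ats dyeo bgpww pkn
Hunk 2: at line 3 remove [ats,dyeo] add [gecqp,bgytq] -> 7 lines: srch mqex cgse gecqp bgytq bgpww pkn
Hunk 3: at line 1 remove [mqex,cgse] add [zud] -> 6 lines: srch zud gecqp bgytq bgpww pkn
Hunk 4: at line 1 remove [gecqp,bgytq] add [box,jqxi,yoz] -> 7 lines: srch zud box jqxi yoz bgpww pkn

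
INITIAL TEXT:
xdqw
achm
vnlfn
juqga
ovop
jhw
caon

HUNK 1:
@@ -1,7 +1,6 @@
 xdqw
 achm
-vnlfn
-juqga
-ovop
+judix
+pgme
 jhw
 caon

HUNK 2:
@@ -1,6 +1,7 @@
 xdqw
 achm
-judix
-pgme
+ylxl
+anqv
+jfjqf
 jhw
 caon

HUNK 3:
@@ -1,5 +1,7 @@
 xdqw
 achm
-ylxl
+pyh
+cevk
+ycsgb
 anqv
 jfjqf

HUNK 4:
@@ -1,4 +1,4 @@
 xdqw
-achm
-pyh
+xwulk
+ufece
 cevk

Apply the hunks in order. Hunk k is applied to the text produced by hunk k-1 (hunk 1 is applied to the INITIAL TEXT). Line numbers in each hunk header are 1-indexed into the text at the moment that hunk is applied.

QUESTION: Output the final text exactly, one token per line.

Hunk 1: at line 1 remove [vnlfn,juqga,ovop] add [judix,pgme] -> 6 lines: xdqw achm judix pgme jhw caon
Hunk 2: at line 1 remove [judix,pgme] add [ylxl,anqv,jfjqf] -> 7 lines: xdqw achm ylxl anqv jfjqf jhw caon
Hunk 3: at line 1 remove [ylxl] add [pyh,cevk,ycsgb] -> 9 lines: xdqw achm pyh cevk ycsgb anqv jfjqf jhw caon
Hunk 4: at line 1 remove [achm,pyh] add [xwulk,ufece] -> 9 lines: xdqw xwulk ufece cevk ycsgb anqv jfjqf jhw caon

Answer: xdqw
xwulk
ufece
cevk
ycsgb
anqv
jfjqf
jhw
caon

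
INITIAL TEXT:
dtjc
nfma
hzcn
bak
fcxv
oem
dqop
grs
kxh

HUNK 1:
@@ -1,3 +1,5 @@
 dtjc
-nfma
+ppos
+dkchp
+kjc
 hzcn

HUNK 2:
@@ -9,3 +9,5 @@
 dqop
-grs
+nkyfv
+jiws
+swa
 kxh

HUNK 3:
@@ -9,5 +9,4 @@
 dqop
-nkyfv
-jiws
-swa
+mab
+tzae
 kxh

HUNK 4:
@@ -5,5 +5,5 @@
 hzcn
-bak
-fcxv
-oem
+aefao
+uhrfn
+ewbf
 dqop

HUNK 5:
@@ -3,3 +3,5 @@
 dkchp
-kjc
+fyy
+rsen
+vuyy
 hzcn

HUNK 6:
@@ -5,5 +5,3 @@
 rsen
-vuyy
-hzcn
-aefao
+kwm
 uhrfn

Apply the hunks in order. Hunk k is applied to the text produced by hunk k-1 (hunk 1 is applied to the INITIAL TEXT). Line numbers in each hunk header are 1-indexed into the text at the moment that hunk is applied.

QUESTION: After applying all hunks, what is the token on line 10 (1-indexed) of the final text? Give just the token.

Answer: mab

Derivation:
Hunk 1: at line 1 remove [nfma] add [ppos,dkchp,kjc] -> 11 lines: dtjc ppos dkchp kjc hzcn bak fcxv oem dqop grs kxh
Hunk 2: at line 9 remove [grs] add [nkyfv,jiws,swa] -> 13 lines: dtjc ppos dkchp kjc hzcn bak fcxv oem dqop nkyfv jiws swa kxh
Hunk 3: at line 9 remove [nkyfv,jiws,swa] add [mab,tzae] -> 12 lines: dtjc ppos dkchp kjc hzcn bak fcxv oem dqop mab tzae kxh
Hunk 4: at line 5 remove [bak,fcxv,oem] add [aefao,uhrfn,ewbf] -> 12 lines: dtjc ppos dkchp kjc hzcn aefao uhrfn ewbf dqop mab tzae kxh
Hunk 5: at line 3 remove [kjc] add [fyy,rsen,vuyy] -> 14 lines: dtjc ppos dkchp fyy rsen vuyy hzcn aefao uhrfn ewbf dqop mab tzae kxh
Hunk 6: at line 5 remove [vuyy,hzcn,aefao] add [kwm] -> 12 lines: dtjc ppos dkchp fyy rsen kwm uhrfn ewbf dqop mab tzae kxh
Final line 10: mab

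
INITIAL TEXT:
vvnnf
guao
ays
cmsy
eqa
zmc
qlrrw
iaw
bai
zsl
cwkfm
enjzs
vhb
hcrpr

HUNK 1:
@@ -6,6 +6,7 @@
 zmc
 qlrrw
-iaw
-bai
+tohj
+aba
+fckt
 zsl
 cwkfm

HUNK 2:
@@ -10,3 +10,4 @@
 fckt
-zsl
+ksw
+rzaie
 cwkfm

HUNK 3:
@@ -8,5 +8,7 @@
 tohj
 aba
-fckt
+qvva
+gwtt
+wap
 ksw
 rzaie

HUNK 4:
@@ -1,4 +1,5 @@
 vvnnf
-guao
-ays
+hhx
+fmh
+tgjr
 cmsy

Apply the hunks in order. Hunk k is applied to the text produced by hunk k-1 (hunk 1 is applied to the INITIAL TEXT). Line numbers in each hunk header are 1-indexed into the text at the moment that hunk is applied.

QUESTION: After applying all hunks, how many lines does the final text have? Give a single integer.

Hunk 1: at line 6 remove [iaw,bai] add [tohj,aba,fckt] -> 15 lines: vvnnf guao ays cmsy eqa zmc qlrrw tohj aba fckt zsl cwkfm enjzs vhb hcrpr
Hunk 2: at line 10 remove [zsl] add [ksw,rzaie] -> 16 lines: vvnnf guao ays cmsy eqa zmc qlrrw tohj aba fckt ksw rzaie cwkfm enjzs vhb hcrpr
Hunk 3: at line 8 remove [fckt] add [qvva,gwtt,wap] -> 18 lines: vvnnf guao ays cmsy eqa zmc qlrrw tohj aba qvva gwtt wap ksw rzaie cwkfm enjzs vhb hcrpr
Hunk 4: at line 1 remove [guao,ays] add [hhx,fmh,tgjr] -> 19 lines: vvnnf hhx fmh tgjr cmsy eqa zmc qlrrw tohj aba qvva gwtt wap ksw rzaie cwkfm enjzs vhb hcrpr
Final line count: 19

Answer: 19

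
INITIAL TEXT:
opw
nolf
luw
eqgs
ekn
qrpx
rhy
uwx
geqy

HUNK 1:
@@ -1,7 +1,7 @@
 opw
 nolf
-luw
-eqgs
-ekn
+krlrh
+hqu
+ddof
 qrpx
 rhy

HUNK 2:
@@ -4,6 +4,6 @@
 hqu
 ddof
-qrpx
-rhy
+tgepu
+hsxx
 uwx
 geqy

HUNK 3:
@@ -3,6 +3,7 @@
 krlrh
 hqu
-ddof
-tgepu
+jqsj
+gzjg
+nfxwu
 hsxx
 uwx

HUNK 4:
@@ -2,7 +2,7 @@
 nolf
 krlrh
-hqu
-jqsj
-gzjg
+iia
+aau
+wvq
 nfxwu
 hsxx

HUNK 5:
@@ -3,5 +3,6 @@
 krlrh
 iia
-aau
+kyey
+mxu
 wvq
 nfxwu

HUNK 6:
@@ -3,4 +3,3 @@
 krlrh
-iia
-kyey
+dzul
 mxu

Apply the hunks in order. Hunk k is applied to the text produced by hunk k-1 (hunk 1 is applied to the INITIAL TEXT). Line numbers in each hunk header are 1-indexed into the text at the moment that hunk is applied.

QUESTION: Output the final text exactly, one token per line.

Answer: opw
nolf
krlrh
dzul
mxu
wvq
nfxwu
hsxx
uwx
geqy

Derivation:
Hunk 1: at line 1 remove [luw,eqgs,ekn] add [krlrh,hqu,ddof] -> 9 lines: opw nolf krlrh hqu ddof qrpx rhy uwx geqy
Hunk 2: at line 4 remove [qrpx,rhy] add [tgepu,hsxx] -> 9 lines: opw nolf krlrh hqu ddof tgepu hsxx uwx geqy
Hunk 3: at line 3 remove [ddof,tgepu] add [jqsj,gzjg,nfxwu] -> 10 lines: opw nolf krlrh hqu jqsj gzjg nfxwu hsxx uwx geqy
Hunk 4: at line 2 remove [hqu,jqsj,gzjg] add [iia,aau,wvq] -> 10 lines: opw nolf krlrh iia aau wvq nfxwu hsxx uwx geqy
Hunk 5: at line 3 remove [aau] add [kyey,mxu] -> 11 lines: opw nolf krlrh iia kyey mxu wvq nfxwu hsxx uwx geqy
Hunk 6: at line 3 remove [iia,kyey] add [dzul] -> 10 lines: opw nolf krlrh dzul mxu wvq nfxwu hsxx uwx geqy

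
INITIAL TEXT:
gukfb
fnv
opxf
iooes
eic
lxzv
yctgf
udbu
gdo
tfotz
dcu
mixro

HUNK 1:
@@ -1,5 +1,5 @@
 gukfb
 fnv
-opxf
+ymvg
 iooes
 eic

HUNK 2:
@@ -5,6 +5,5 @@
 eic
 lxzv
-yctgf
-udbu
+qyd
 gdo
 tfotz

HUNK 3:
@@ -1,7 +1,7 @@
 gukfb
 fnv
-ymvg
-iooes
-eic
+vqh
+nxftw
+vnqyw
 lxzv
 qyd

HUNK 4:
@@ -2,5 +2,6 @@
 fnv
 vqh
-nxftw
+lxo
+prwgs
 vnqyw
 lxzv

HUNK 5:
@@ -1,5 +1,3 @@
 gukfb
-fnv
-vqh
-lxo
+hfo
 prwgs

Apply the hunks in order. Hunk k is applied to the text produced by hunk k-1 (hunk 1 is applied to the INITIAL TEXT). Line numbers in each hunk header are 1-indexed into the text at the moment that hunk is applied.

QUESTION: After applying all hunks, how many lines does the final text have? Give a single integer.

Hunk 1: at line 1 remove [opxf] add [ymvg] -> 12 lines: gukfb fnv ymvg iooes eic lxzv yctgf udbu gdo tfotz dcu mixro
Hunk 2: at line 5 remove [yctgf,udbu] add [qyd] -> 11 lines: gukfb fnv ymvg iooes eic lxzv qyd gdo tfotz dcu mixro
Hunk 3: at line 1 remove [ymvg,iooes,eic] add [vqh,nxftw,vnqyw] -> 11 lines: gukfb fnv vqh nxftw vnqyw lxzv qyd gdo tfotz dcu mixro
Hunk 4: at line 2 remove [nxftw] add [lxo,prwgs] -> 12 lines: gukfb fnv vqh lxo prwgs vnqyw lxzv qyd gdo tfotz dcu mixro
Hunk 5: at line 1 remove [fnv,vqh,lxo] add [hfo] -> 10 lines: gukfb hfo prwgs vnqyw lxzv qyd gdo tfotz dcu mixro
Final line count: 10

Answer: 10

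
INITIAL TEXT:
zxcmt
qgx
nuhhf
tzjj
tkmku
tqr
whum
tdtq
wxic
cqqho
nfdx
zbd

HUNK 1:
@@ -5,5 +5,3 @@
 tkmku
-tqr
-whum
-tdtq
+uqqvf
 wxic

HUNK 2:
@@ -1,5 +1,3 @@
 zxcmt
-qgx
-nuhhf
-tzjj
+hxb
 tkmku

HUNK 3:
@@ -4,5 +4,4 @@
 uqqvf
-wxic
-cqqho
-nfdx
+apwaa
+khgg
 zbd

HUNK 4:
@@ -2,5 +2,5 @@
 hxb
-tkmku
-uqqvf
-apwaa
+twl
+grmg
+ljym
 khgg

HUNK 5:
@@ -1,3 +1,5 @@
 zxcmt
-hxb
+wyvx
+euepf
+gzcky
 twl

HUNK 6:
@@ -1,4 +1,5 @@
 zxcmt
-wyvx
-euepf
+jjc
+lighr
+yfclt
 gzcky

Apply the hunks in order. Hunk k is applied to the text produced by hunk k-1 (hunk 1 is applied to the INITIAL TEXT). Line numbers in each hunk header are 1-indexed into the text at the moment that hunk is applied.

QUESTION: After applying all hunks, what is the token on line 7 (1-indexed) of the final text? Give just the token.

Hunk 1: at line 5 remove [tqr,whum,tdtq] add [uqqvf] -> 10 lines: zxcmt qgx nuhhf tzjj tkmku uqqvf wxic cqqho nfdx zbd
Hunk 2: at line 1 remove [qgx,nuhhf,tzjj] add [hxb] -> 8 lines: zxcmt hxb tkmku uqqvf wxic cqqho nfdx zbd
Hunk 3: at line 4 remove [wxic,cqqho,nfdx] add [apwaa,khgg] -> 7 lines: zxcmt hxb tkmku uqqvf apwaa khgg zbd
Hunk 4: at line 2 remove [tkmku,uqqvf,apwaa] add [twl,grmg,ljym] -> 7 lines: zxcmt hxb twl grmg ljym khgg zbd
Hunk 5: at line 1 remove [hxb] add [wyvx,euepf,gzcky] -> 9 lines: zxcmt wyvx euepf gzcky twl grmg ljym khgg zbd
Hunk 6: at line 1 remove [wyvx,euepf] add [jjc,lighr,yfclt] -> 10 lines: zxcmt jjc lighr yfclt gzcky twl grmg ljym khgg zbd
Final line 7: grmg

Answer: grmg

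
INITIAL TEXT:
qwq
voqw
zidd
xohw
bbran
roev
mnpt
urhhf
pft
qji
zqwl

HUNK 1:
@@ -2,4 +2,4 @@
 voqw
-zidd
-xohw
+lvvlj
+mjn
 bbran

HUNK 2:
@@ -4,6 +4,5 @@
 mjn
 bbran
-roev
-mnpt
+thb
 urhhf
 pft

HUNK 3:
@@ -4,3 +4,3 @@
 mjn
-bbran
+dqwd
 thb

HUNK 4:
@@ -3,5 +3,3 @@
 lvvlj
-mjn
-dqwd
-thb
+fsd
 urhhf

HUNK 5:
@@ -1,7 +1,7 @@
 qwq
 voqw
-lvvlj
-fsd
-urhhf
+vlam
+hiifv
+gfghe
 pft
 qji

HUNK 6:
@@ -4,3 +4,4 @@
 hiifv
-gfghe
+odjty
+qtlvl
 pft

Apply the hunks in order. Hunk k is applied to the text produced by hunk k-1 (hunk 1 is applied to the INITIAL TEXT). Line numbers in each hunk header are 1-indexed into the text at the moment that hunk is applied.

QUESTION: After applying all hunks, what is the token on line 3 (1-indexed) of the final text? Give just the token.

Answer: vlam

Derivation:
Hunk 1: at line 2 remove [zidd,xohw] add [lvvlj,mjn] -> 11 lines: qwq voqw lvvlj mjn bbran roev mnpt urhhf pft qji zqwl
Hunk 2: at line 4 remove [roev,mnpt] add [thb] -> 10 lines: qwq voqw lvvlj mjn bbran thb urhhf pft qji zqwl
Hunk 3: at line 4 remove [bbran] add [dqwd] -> 10 lines: qwq voqw lvvlj mjn dqwd thb urhhf pft qji zqwl
Hunk 4: at line 3 remove [mjn,dqwd,thb] add [fsd] -> 8 lines: qwq voqw lvvlj fsd urhhf pft qji zqwl
Hunk 5: at line 1 remove [lvvlj,fsd,urhhf] add [vlam,hiifv,gfghe] -> 8 lines: qwq voqw vlam hiifv gfghe pft qji zqwl
Hunk 6: at line 4 remove [gfghe] add [odjty,qtlvl] -> 9 lines: qwq voqw vlam hiifv odjty qtlvl pft qji zqwl
Final line 3: vlam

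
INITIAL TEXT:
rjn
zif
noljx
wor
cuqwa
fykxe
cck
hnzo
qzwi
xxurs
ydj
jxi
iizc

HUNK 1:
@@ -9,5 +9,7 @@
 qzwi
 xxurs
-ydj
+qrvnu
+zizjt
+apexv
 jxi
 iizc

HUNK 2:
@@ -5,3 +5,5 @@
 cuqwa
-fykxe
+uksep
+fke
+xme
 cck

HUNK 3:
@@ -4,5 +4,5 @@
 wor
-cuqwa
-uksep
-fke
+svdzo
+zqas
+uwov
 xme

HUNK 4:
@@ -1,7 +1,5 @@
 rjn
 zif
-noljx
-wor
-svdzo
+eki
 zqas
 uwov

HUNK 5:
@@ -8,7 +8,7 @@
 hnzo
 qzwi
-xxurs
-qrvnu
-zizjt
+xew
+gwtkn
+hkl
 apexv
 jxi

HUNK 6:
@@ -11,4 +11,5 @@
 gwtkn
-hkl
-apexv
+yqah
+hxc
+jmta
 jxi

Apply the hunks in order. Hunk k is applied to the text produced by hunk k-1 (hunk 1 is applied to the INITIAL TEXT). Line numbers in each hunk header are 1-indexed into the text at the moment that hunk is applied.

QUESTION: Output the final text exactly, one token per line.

Answer: rjn
zif
eki
zqas
uwov
xme
cck
hnzo
qzwi
xew
gwtkn
yqah
hxc
jmta
jxi
iizc

Derivation:
Hunk 1: at line 9 remove [ydj] add [qrvnu,zizjt,apexv] -> 15 lines: rjn zif noljx wor cuqwa fykxe cck hnzo qzwi xxurs qrvnu zizjt apexv jxi iizc
Hunk 2: at line 5 remove [fykxe] add [uksep,fke,xme] -> 17 lines: rjn zif noljx wor cuqwa uksep fke xme cck hnzo qzwi xxurs qrvnu zizjt apexv jxi iizc
Hunk 3: at line 4 remove [cuqwa,uksep,fke] add [svdzo,zqas,uwov] -> 17 lines: rjn zif noljx wor svdzo zqas uwov xme cck hnzo qzwi xxurs qrvnu zizjt apexv jxi iizc
Hunk 4: at line 1 remove [noljx,wor,svdzo] add [eki] -> 15 lines: rjn zif eki zqas uwov xme cck hnzo qzwi xxurs qrvnu zizjt apexv jxi iizc
Hunk 5: at line 8 remove [xxurs,qrvnu,zizjt] add [xew,gwtkn,hkl] -> 15 lines: rjn zif eki zqas uwov xme cck hnzo qzwi xew gwtkn hkl apexv jxi iizc
Hunk 6: at line 11 remove [hkl,apexv] add [yqah,hxc,jmta] -> 16 lines: rjn zif eki zqas uwov xme cck hnzo qzwi xew gwtkn yqah hxc jmta jxi iizc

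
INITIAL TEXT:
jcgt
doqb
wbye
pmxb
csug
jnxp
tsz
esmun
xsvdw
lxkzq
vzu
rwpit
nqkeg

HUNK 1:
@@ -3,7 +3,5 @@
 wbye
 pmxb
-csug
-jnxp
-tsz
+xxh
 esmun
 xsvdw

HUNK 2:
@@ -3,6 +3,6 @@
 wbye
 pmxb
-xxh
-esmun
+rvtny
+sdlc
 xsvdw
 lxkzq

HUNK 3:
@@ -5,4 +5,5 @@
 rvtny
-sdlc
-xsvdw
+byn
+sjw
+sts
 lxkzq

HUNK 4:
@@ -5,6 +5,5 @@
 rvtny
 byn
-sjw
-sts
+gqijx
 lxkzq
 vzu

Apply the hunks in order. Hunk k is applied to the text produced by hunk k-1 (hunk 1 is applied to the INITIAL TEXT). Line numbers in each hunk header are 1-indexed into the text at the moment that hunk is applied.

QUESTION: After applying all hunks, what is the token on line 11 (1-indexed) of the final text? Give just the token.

Answer: nqkeg

Derivation:
Hunk 1: at line 3 remove [csug,jnxp,tsz] add [xxh] -> 11 lines: jcgt doqb wbye pmxb xxh esmun xsvdw lxkzq vzu rwpit nqkeg
Hunk 2: at line 3 remove [xxh,esmun] add [rvtny,sdlc] -> 11 lines: jcgt doqb wbye pmxb rvtny sdlc xsvdw lxkzq vzu rwpit nqkeg
Hunk 3: at line 5 remove [sdlc,xsvdw] add [byn,sjw,sts] -> 12 lines: jcgt doqb wbye pmxb rvtny byn sjw sts lxkzq vzu rwpit nqkeg
Hunk 4: at line 5 remove [sjw,sts] add [gqijx] -> 11 lines: jcgt doqb wbye pmxb rvtny byn gqijx lxkzq vzu rwpit nqkeg
Final line 11: nqkeg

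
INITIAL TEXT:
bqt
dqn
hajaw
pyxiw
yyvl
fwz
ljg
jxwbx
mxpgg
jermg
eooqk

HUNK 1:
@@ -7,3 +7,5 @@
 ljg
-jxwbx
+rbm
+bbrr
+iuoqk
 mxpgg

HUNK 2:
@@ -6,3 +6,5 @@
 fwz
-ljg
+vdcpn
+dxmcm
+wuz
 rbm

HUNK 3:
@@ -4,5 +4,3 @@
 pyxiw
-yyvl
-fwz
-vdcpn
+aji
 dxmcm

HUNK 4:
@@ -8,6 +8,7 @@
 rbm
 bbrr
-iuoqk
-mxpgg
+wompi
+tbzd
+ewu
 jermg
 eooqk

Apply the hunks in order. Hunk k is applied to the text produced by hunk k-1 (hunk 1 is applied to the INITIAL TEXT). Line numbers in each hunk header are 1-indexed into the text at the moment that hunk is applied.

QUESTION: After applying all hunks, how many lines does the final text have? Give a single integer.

Answer: 14

Derivation:
Hunk 1: at line 7 remove [jxwbx] add [rbm,bbrr,iuoqk] -> 13 lines: bqt dqn hajaw pyxiw yyvl fwz ljg rbm bbrr iuoqk mxpgg jermg eooqk
Hunk 2: at line 6 remove [ljg] add [vdcpn,dxmcm,wuz] -> 15 lines: bqt dqn hajaw pyxiw yyvl fwz vdcpn dxmcm wuz rbm bbrr iuoqk mxpgg jermg eooqk
Hunk 3: at line 4 remove [yyvl,fwz,vdcpn] add [aji] -> 13 lines: bqt dqn hajaw pyxiw aji dxmcm wuz rbm bbrr iuoqk mxpgg jermg eooqk
Hunk 4: at line 8 remove [iuoqk,mxpgg] add [wompi,tbzd,ewu] -> 14 lines: bqt dqn hajaw pyxiw aji dxmcm wuz rbm bbrr wompi tbzd ewu jermg eooqk
Final line count: 14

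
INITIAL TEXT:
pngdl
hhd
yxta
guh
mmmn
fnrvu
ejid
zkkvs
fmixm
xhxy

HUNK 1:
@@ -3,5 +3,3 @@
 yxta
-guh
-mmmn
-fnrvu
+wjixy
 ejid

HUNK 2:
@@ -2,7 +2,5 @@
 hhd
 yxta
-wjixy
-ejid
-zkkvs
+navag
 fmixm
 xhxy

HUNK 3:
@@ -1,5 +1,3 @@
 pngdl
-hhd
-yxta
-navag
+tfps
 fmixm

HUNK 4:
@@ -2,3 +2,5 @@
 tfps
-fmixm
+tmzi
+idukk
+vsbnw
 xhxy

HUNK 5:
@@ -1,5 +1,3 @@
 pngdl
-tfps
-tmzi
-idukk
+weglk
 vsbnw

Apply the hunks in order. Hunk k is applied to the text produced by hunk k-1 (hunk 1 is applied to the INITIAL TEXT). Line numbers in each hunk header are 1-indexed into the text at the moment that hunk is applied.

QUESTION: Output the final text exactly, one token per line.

Answer: pngdl
weglk
vsbnw
xhxy

Derivation:
Hunk 1: at line 3 remove [guh,mmmn,fnrvu] add [wjixy] -> 8 lines: pngdl hhd yxta wjixy ejid zkkvs fmixm xhxy
Hunk 2: at line 2 remove [wjixy,ejid,zkkvs] add [navag] -> 6 lines: pngdl hhd yxta navag fmixm xhxy
Hunk 3: at line 1 remove [hhd,yxta,navag] add [tfps] -> 4 lines: pngdl tfps fmixm xhxy
Hunk 4: at line 2 remove [fmixm] add [tmzi,idukk,vsbnw] -> 6 lines: pngdl tfps tmzi idukk vsbnw xhxy
Hunk 5: at line 1 remove [tfps,tmzi,idukk] add [weglk] -> 4 lines: pngdl weglk vsbnw xhxy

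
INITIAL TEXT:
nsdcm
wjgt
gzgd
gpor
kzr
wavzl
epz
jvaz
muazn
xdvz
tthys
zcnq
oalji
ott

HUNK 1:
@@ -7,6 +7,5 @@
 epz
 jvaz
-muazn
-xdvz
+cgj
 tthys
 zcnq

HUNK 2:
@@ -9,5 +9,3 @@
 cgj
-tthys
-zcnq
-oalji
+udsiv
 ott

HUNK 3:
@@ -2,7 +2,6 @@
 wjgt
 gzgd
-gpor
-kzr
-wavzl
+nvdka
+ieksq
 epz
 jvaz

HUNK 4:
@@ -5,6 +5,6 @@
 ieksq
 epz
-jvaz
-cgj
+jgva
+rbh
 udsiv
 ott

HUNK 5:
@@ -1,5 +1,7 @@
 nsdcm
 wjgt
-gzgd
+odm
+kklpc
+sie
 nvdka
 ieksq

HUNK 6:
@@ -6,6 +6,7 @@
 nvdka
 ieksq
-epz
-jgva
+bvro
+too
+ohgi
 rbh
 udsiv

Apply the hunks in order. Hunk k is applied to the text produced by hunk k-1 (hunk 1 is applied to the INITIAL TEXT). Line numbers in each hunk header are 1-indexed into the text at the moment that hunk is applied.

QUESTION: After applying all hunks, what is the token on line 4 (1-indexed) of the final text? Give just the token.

Hunk 1: at line 7 remove [muazn,xdvz] add [cgj] -> 13 lines: nsdcm wjgt gzgd gpor kzr wavzl epz jvaz cgj tthys zcnq oalji ott
Hunk 2: at line 9 remove [tthys,zcnq,oalji] add [udsiv] -> 11 lines: nsdcm wjgt gzgd gpor kzr wavzl epz jvaz cgj udsiv ott
Hunk 3: at line 2 remove [gpor,kzr,wavzl] add [nvdka,ieksq] -> 10 lines: nsdcm wjgt gzgd nvdka ieksq epz jvaz cgj udsiv ott
Hunk 4: at line 5 remove [jvaz,cgj] add [jgva,rbh] -> 10 lines: nsdcm wjgt gzgd nvdka ieksq epz jgva rbh udsiv ott
Hunk 5: at line 1 remove [gzgd] add [odm,kklpc,sie] -> 12 lines: nsdcm wjgt odm kklpc sie nvdka ieksq epz jgva rbh udsiv ott
Hunk 6: at line 6 remove [epz,jgva] add [bvro,too,ohgi] -> 13 lines: nsdcm wjgt odm kklpc sie nvdka ieksq bvro too ohgi rbh udsiv ott
Final line 4: kklpc

Answer: kklpc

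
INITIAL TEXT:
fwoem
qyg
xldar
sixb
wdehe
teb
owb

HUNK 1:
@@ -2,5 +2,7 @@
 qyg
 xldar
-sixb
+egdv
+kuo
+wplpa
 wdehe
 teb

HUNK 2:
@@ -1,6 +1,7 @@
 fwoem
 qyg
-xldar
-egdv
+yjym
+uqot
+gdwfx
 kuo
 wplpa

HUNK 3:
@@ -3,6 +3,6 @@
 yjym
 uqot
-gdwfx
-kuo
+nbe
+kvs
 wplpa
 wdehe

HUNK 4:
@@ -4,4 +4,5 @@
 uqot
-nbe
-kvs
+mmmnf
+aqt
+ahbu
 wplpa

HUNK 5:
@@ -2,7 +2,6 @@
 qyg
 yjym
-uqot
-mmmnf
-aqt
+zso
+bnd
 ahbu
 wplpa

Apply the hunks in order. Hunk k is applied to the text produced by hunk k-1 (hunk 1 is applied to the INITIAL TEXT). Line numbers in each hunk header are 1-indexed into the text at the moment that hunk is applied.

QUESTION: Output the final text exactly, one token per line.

Hunk 1: at line 2 remove [sixb] add [egdv,kuo,wplpa] -> 9 lines: fwoem qyg xldar egdv kuo wplpa wdehe teb owb
Hunk 2: at line 1 remove [xldar,egdv] add [yjym,uqot,gdwfx] -> 10 lines: fwoem qyg yjym uqot gdwfx kuo wplpa wdehe teb owb
Hunk 3: at line 3 remove [gdwfx,kuo] add [nbe,kvs] -> 10 lines: fwoem qyg yjym uqot nbe kvs wplpa wdehe teb owb
Hunk 4: at line 4 remove [nbe,kvs] add [mmmnf,aqt,ahbu] -> 11 lines: fwoem qyg yjym uqot mmmnf aqt ahbu wplpa wdehe teb owb
Hunk 5: at line 2 remove [uqot,mmmnf,aqt] add [zso,bnd] -> 10 lines: fwoem qyg yjym zso bnd ahbu wplpa wdehe teb owb

Answer: fwoem
qyg
yjym
zso
bnd
ahbu
wplpa
wdehe
teb
owb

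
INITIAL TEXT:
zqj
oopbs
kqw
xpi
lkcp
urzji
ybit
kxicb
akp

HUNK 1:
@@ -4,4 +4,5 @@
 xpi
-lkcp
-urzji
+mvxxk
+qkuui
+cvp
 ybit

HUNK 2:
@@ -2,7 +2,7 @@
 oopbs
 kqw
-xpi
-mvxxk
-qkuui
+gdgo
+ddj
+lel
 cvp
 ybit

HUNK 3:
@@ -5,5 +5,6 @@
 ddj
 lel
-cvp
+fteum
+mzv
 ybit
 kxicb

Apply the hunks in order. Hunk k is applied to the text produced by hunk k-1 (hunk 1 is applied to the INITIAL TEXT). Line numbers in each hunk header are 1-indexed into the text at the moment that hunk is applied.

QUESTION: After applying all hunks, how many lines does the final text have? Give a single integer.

Answer: 11

Derivation:
Hunk 1: at line 4 remove [lkcp,urzji] add [mvxxk,qkuui,cvp] -> 10 lines: zqj oopbs kqw xpi mvxxk qkuui cvp ybit kxicb akp
Hunk 2: at line 2 remove [xpi,mvxxk,qkuui] add [gdgo,ddj,lel] -> 10 lines: zqj oopbs kqw gdgo ddj lel cvp ybit kxicb akp
Hunk 3: at line 5 remove [cvp] add [fteum,mzv] -> 11 lines: zqj oopbs kqw gdgo ddj lel fteum mzv ybit kxicb akp
Final line count: 11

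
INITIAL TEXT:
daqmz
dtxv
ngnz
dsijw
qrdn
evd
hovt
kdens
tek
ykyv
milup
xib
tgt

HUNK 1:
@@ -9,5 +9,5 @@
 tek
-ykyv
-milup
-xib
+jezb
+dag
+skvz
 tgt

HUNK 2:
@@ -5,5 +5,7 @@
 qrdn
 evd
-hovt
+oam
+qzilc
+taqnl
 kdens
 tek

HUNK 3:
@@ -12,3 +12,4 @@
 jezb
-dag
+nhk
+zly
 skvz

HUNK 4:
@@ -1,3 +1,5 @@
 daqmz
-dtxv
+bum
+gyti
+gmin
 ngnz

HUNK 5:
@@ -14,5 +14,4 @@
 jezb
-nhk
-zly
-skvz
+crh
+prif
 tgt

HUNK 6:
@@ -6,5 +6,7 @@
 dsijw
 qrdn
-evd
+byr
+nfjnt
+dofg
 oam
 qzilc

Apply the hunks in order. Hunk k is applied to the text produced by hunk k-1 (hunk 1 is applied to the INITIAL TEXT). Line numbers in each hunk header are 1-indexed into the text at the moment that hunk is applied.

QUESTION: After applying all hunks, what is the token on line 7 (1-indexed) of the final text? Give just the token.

Hunk 1: at line 9 remove [ykyv,milup,xib] add [jezb,dag,skvz] -> 13 lines: daqmz dtxv ngnz dsijw qrdn evd hovt kdens tek jezb dag skvz tgt
Hunk 2: at line 5 remove [hovt] add [oam,qzilc,taqnl] -> 15 lines: daqmz dtxv ngnz dsijw qrdn evd oam qzilc taqnl kdens tek jezb dag skvz tgt
Hunk 3: at line 12 remove [dag] add [nhk,zly] -> 16 lines: daqmz dtxv ngnz dsijw qrdn evd oam qzilc taqnl kdens tek jezb nhk zly skvz tgt
Hunk 4: at line 1 remove [dtxv] add [bum,gyti,gmin] -> 18 lines: daqmz bum gyti gmin ngnz dsijw qrdn evd oam qzilc taqnl kdens tek jezb nhk zly skvz tgt
Hunk 5: at line 14 remove [nhk,zly,skvz] add [crh,prif] -> 17 lines: daqmz bum gyti gmin ngnz dsijw qrdn evd oam qzilc taqnl kdens tek jezb crh prif tgt
Hunk 6: at line 6 remove [evd] add [byr,nfjnt,dofg] -> 19 lines: daqmz bum gyti gmin ngnz dsijw qrdn byr nfjnt dofg oam qzilc taqnl kdens tek jezb crh prif tgt
Final line 7: qrdn

Answer: qrdn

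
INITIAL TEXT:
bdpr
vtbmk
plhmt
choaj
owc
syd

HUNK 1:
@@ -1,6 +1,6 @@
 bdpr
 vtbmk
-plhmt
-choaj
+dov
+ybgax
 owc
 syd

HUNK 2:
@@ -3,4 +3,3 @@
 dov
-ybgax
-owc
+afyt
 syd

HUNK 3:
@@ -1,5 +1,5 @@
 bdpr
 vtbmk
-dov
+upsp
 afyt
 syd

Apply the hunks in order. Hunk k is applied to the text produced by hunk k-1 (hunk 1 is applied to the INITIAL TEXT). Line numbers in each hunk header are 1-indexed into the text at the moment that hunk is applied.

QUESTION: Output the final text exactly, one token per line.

Hunk 1: at line 1 remove [plhmt,choaj] add [dov,ybgax] -> 6 lines: bdpr vtbmk dov ybgax owc syd
Hunk 2: at line 3 remove [ybgax,owc] add [afyt] -> 5 lines: bdpr vtbmk dov afyt syd
Hunk 3: at line 1 remove [dov] add [upsp] -> 5 lines: bdpr vtbmk upsp afyt syd

Answer: bdpr
vtbmk
upsp
afyt
syd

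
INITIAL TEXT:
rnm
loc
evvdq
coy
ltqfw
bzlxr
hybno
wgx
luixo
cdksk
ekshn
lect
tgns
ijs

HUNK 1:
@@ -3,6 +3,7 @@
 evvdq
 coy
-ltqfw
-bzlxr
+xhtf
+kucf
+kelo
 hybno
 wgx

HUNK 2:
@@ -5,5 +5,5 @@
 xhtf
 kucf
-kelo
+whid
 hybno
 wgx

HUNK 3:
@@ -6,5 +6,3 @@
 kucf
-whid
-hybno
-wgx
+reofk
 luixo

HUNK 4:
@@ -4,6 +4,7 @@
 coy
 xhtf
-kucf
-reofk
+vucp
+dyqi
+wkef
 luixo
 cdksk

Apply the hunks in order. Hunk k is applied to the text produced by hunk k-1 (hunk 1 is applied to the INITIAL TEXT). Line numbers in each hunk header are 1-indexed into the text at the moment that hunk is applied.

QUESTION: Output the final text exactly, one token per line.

Answer: rnm
loc
evvdq
coy
xhtf
vucp
dyqi
wkef
luixo
cdksk
ekshn
lect
tgns
ijs

Derivation:
Hunk 1: at line 3 remove [ltqfw,bzlxr] add [xhtf,kucf,kelo] -> 15 lines: rnm loc evvdq coy xhtf kucf kelo hybno wgx luixo cdksk ekshn lect tgns ijs
Hunk 2: at line 5 remove [kelo] add [whid] -> 15 lines: rnm loc evvdq coy xhtf kucf whid hybno wgx luixo cdksk ekshn lect tgns ijs
Hunk 3: at line 6 remove [whid,hybno,wgx] add [reofk] -> 13 lines: rnm loc evvdq coy xhtf kucf reofk luixo cdksk ekshn lect tgns ijs
Hunk 4: at line 4 remove [kucf,reofk] add [vucp,dyqi,wkef] -> 14 lines: rnm loc evvdq coy xhtf vucp dyqi wkef luixo cdksk ekshn lect tgns ijs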